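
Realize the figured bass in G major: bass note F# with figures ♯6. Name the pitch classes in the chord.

The written figures ♯6 are shorthand for 6/3: the 3 is implied.
A third above F# in this key is A.
A sixth above F# in this key is D, raised to D# by the sharp.
Together with the bass F#, this spells D# diminished in first inversion.

F#, A, D#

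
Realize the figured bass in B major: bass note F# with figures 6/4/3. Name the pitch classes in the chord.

F#, A#, B, D#

A third above F# in this key is A#.
A fourth above F# in this key is B.
A sixth above F# in this key is D#.
Together with the bass F#, this spells B major seventh in second inversion.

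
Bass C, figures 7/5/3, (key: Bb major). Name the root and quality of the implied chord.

C minor seventh

The figures 7/5/3 indicate a seventh chord in root position.
In root position the bass is the root, so the root is C.
The chord tones are C, Eb, G, Bb, giving C minor seventh.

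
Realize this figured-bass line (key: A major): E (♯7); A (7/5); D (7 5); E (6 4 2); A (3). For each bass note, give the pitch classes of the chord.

E, G#, B, D# | A, C#, E, G# | D, F#, A, C# | E, F#, A, C# | A, C#, E

E (#7/5/3): E, G#, B, D#.
A (7/5/3): A, C#, E, G#.
D (7/5/3): D, F#, A, C#.
E (6/4/2): E, F#, A, C#.
A (5/3): A, C#, E.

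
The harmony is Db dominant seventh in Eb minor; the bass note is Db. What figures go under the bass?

7

Db is the root of Db dominant seventh, so the chord is in root position.
A seventh chord in root position is figured 7/5/3, conventionally abbreviated 7.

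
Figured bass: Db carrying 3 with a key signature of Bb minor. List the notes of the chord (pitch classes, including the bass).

Db, F, Ab

The written figures 3 are shorthand for 5/3: the 5 is implied.
A third above Db in this key is F.
A fifth above Db in this key is Ab.
Together with the bass Db, this spells Db major in root position.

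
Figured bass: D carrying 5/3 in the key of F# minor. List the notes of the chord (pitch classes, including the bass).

A third above D in this key is F#.
A fifth above D in this key is A.
Together with the bass D, this spells D major in root position.

D, F#, A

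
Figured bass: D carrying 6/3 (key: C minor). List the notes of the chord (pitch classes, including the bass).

D, F, Bb

A third above D in this key is F.
A sixth above D in this key is Bb.
Together with the bass D, this spells Bb major in first inversion.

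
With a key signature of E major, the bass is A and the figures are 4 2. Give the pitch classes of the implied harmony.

The written figures 4 2 are shorthand for 6/4/2: the 6 is implied.
A second above A in this key is B.
A fourth above A in this key is D#.
A sixth above A in this key is F#.
Together with the bass A, this spells B dominant seventh in third inversion.

A, B, D#, F#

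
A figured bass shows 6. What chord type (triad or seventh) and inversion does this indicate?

6 is shorthand for 6/3.
Intervals of 6/3 above the bass form a triad; the bass is the third, so this is first inversion.

triad, first inversion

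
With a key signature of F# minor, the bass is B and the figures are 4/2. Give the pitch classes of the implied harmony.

The written figures 4/2 are shorthand for 6/4/2: the 6 is implied.
A second above B in this key is C#.
A fourth above B in this key is E.
A sixth above B in this key is G#.
Together with the bass B, this spells C# minor seventh in third inversion.

B, C#, E, G#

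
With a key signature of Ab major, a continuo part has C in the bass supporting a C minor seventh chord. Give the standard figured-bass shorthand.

7

C is the root of C minor seventh, so the chord is in root position.
A seventh chord in root position is figured 7/5/3, conventionally abbreviated 7.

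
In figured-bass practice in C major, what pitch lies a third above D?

F

Counting 2 letter steps above D lands on F; in C major, that letter is F.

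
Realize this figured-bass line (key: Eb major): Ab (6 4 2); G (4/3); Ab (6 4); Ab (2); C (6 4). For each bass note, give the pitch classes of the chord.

Ab (6/4/2): Ab, Bb, D, F.
G (6/4/3): G, Bb, C, Eb.
Ab (6/4): Ab, D, F.
Ab (6/4/2): Ab, Bb, D, F.
C (6/4): C, F, Ab.

Ab, Bb, D, F | G, Bb, C, Eb | Ab, D, F | Ab, Bb, D, F | C, F, Ab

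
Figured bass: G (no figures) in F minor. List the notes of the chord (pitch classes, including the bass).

An unfigured bass implies 5/3.
A third above G in this key is Bb.
A fifth above G in this key is Db.
Together with the bass G, this spells G diminished in root position.

G, Bb, Db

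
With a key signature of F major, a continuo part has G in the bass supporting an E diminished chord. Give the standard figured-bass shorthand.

G is the third of E diminished, so the chord is in first inversion.
A triad in first inversion is figured 6/3, conventionally abbreviated 6.

6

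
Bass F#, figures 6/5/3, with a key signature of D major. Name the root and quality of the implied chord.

The figures 6/5/3 indicate a seventh chord in first inversion.
In first inversion the root lies a sixth above the bass: a sixth above F# in D major is D.
The chord tones are F#, A, C#, D, giving D major seventh.

D major seventh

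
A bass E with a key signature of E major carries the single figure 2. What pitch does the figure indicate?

F#

Counting 1 letter step above E lands on F; in E major, that letter is F#.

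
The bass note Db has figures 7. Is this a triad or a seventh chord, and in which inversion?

seventh chord, root position

7 is shorthand for 7/5/3.
Intervals of 7/5/3 above the bass form a seventh chord; the bass is the root, so this is root position.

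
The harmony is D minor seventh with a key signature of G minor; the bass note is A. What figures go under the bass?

A is the fifth of D minor seventh, so the chord is in second inversion.
A seventh chord in second inversion is figured 6/4/3, conventionally abbreviated 4/3.

4/3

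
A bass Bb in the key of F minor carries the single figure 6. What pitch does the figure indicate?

G

Counting 5 letter steps above Bb lands on G; in F minor, that letter is G.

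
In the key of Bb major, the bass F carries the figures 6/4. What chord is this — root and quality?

Bb major

The figures 6/4 indicate a triad in second inversion.
In second inversion the root lies a fourth above the bass: a fourth above F in Bb major is Bb.
The chord tones are F, Bb, D, giving Bb major.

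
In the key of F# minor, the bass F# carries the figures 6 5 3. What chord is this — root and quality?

D major seventh

The figures 6 5 3 indicate a seventh chord in first inversion.
In first inversion the root lies a sixth above the bass: a sixth above F# in F# minor is D.
The chord tones are F#, A, C#, D, giving D major seventh.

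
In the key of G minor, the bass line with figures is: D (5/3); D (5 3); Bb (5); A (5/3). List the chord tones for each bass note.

D, F, A | D, F, A | Bb, D, F | A, C, Eb

D (5/3): D, F, A.
D (5/3): D, F, A.
Bb (5/3): Bb, D, F.
A (5/3): A, C, Eb.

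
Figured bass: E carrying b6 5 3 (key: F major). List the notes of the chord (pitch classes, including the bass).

A third above E in this key is G.
A fifth above E in this key is Bb.
A sixth above E in this key is C, lowered to Cb by the flat.

E, G, Bb, Cb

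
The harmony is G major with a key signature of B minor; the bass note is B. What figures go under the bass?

B is the third of G major, so the chord is in first inversion.
A triad in first inversion is figured 6/3, conventionally abbreviated 6.

6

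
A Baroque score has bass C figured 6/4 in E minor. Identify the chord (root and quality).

F# diminished

The figures 6/4 indicate a triad in second inversion.
In second inversion the root lies a fourth above the bass: a fourth above C in E minor is F#.
The chord tones are C, F#, A, giving F# diminished.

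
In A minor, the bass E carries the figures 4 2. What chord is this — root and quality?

F major seventh

The figures 4 2 indicate a seventh chord in third inversion.
In third inversion the root lies a second above the bass: a second above E in A minor is F.
The chord tones are E, F, A, C, giving F major seventh.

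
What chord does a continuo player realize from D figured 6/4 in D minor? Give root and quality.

G minor

The figures 6/4 indicate a triad in second inversion.
In second inversion the root lies a fourth above the bass: a fourth above D in D minor is G.
The chord tones are D, G, Bb, giving G minor.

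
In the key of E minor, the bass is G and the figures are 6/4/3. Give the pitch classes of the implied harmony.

G, B, C, E

A third above G in this key is B.
A fourth above G in this key is C.
A sixth above G in this key is E.
Together with the bass G, this spells C major seventh in second inversion.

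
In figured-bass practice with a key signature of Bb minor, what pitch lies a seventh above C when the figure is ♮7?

B

Counting 6 letter steps above C lands on B; in Bb minor, that letter is Bb.
The ♮7 figure makes it natural, giving B.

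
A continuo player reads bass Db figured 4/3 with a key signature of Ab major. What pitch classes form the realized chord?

The written figures 4/3 are shorthand for 6/4/3: the 6 is implied.
A third above Db in this key is F.
A fourth above Db in this key is G.
A sixth above Db in this key is Bb.
Together with the bass Db, this spells G half-diminished seventh in second inversion.

Db, F, G, Bb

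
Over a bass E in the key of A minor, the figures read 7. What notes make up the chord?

The written figures 7 are shorthand for 7/5/3: the 5/3 are implied.
A third above E in this key is G.
A fifth above E in this key is B.
A seventh above E in this key is D.
Together with the bass E, this spells E minor seventh in root position.

E, G, B, D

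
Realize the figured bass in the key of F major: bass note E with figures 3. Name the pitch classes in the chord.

E, G, Bb

The written figures 3 are shorthand for 5/3: the 5 is implied.
A third above E in this key is G.
A fifth above E in this key is Bb.
Together with the bass E, this spells E diminished in root position.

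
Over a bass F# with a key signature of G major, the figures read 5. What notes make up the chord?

The written figures 5 are shorthand for 5/3: the 3 is implied.
A third above F# in this key is A.
A fifth above F# in this key is C.
Together with the bass F#, this spells F# diminished in root position.

F#, A, C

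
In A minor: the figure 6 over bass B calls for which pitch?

Counting 5 letter steps above B lands on G; in A minor, that letter is G.

G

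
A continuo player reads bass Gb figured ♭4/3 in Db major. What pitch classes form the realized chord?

Gb, Bb, Cb, Eb

The written figures ♭4/3 are shorthand for 6/4/3: the 6 is implied.
A third above Gb in this key is Bb.
A fourth above Gb in this key is C, lowered to Cb by the flat.
A sixth above Gb in this key is Eb.
Together with the bass Gb, this spells Cb major seventh in second inversion.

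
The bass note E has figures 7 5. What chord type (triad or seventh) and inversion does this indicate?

7 5 is shorthand for 7/5/3.
Intervals of 7/5/3 above the bass form a seventh chord; the bass is the root, so this is root position.

seventh chord, root position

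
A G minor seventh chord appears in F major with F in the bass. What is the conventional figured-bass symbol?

F is the seventh of G minor seventh, so the chord is in third inversion.
A seventh chord in third inversion is figured 6/4/2, conventionally abbreviated 4/2.

4/2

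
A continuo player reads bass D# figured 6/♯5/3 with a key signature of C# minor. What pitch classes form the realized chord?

A third above D# in this key is F#.
A fifth above D# in this key is A, raised to A# by the sharp.
A sixth above D# in this key is B.
Together with the bass D#, this spells B major seventh in first inversion.

D#, F#, A#, B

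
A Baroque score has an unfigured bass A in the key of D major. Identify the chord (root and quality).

An unfigured bass indicates a triad in root position.
In root position the bass is the root, so the root is A.
The chord tones are A, C#, E, giving A major.

A major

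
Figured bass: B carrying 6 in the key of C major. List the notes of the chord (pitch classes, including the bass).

B, D, G

The written figures 6 are shorthand for 6/3: the 3 is implied.
A third above B in this key is D.
A sixth above B in this key is G.
Together with the bass B, this spells G major in first inversion.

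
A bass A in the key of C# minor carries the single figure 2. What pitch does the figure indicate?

Counting 1 letter step above A lands on B; in C# minor, that letter is B.

B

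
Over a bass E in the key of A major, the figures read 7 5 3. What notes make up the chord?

A third above E in this key is G#.
A fifth above E in this key is B.
A seventh above E in this key is D.
Together with the bass E, this spells E dominant seventh in root position.

E, G#, B, D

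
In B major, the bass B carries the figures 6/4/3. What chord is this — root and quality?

E major seventh

The figures 6/4/3 indicate a seventh chord in second inversion.
In second inversion the root lies a fourth above the bass: a fourth above B in B major is E.
The chord tones are B, D#, E, G#, giving E major seventh.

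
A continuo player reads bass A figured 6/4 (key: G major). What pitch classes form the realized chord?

A, D, F#

A fourth above A in this key is D.
A sixth above A in this key is F#.
Together with the bass A, this spells D major in second inversion.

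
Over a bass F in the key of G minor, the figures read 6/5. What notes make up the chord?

The written figures 6/5 are shorthand for 6/5/3: the 3 is implied.
A third above F in this key is A.
A fifth above F in this key is C.
A sixth above F in this key is D.
Together with the bass F, this spells D minor seventh in first inversion.

F, A, C, D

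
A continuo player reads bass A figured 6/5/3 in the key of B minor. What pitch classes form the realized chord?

A third above A in this key is C#.
A fifth above A in this key is E.
A sixth above A in this key is F#.
Together with the bass A, this spells F# minor seventh in first inversion.

A, C#, E, F#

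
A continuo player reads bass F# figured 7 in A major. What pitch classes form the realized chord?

F#, A, C#, E

The written figures 7 are shorthand for 7/5/3: the 5/3 are implied.
A third above F# in this key is A.
A fifth above F# in this key is C#.
A seventh above F# in this key is E.
Together with the bass F#, this spells F# minor seventh in root position.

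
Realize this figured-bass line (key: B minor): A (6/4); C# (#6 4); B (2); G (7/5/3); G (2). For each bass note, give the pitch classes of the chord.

A, D, F# | C#, F#, A# | B, C#, E, G | G, B, D, F# | G, A, C#, E

A (6/4): A, D, F#.
C# (#6/4): C#, F#, A#.
B (6/4/2): B, C#, E, G.
G (7/5/3): G, B, D, F#.
G (6/4/2): G, A, C#, E.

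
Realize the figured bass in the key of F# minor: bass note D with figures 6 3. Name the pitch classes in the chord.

A third above D in this key is F#.
A sixth above D in this key is B.
Together with the bass D, this spells B minor in first inversion.

D, F#, B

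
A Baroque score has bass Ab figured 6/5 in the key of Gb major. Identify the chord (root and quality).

The figures 6/5 indicate a seventh chord in first inversion.
In first inversion the root lies a sixth above the bass: a sixth above Ab in Gb major is F.
The chord tones are Ab, Cb, Eb, F, giving F half-diminished seventh.

F half-diminished seventh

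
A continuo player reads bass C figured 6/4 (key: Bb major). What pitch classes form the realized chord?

A fourth above C in this key is F.
A sixth above C in this key is A.
Together with the bass C, this spells F major in second inversion.

C, F, A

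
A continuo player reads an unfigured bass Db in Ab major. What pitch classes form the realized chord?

An unfigured bass implies 5/3.
A third above Db in this key is F.
A fifth above Db in this key is Ab.
Together with the bass Db, this spells Db major in root position.

Db, F, Ab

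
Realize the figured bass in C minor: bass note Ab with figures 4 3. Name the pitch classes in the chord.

The written figures 4 3 are shorthand for 6/4/3: the 6 is implied.
A third above Ab in this key is C.
A fourth above Ab in this key is D.
A sixth above Ab in this key is F.
Together with the bass Ab, this spells D half-diminished seventh in second inversion.

Ab, C, D, F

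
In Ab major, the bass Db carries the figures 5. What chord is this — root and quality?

Db major

The figures 5 indicate a triad in root position.
In root position the bass is the root, so the root is Db.
The chord tones are Db, F, Ab, giving Db major.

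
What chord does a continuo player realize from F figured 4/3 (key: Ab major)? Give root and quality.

Bb minor seventh

The figures 4/3 indicate a seventh chord in second inversion.
In second inversion the root lies a fourth above the bass: a fourth above F in Ab major is Bb.
The chord tones are F, Ab, Bb, Db, giving Bb minor seventh.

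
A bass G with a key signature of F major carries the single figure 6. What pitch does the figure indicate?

Counting 5 letter steps above G lands on E; in F major, that letter is E.

E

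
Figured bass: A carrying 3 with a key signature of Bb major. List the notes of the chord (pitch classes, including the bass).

A, C, Eb

The written figures 3 are shorthand for 5/3: the 5 is implied.
A third above A in this key is C.
A fifth above A in this key is Eb.
Together with the bass A, this spells A diminished in root position.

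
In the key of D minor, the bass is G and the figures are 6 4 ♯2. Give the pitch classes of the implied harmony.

A second above G in this key is A, raised to A# by the sharp.
A fourth above G in this key is C.
A sixth above G in this key is E.

G, A#, C, E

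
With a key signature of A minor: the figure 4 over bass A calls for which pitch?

D

Counting 3 letter steps above A lands on D; in A minor, that letter is D.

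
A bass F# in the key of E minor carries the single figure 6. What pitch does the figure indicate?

D

Counting 5 letter steps above F# lands on D; in E minor, that letter is D.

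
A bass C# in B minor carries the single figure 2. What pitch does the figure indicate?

D

Counting 1 letter step above C# lands on D; in B minor, that letter is D.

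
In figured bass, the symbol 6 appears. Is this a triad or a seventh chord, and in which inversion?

6 is shorthand for 6/3.
Intervals of 6/3 above the bass form a triad; the bass is the third, so this is first inversion.

triad, first inversion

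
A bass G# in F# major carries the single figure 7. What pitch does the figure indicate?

Counting 6 letter steps above G# lands on F; in F# major, that letter is F#.

F#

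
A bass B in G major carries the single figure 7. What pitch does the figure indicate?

A

Counting 6 letter steps above B lands on A; in G major, that letter is A.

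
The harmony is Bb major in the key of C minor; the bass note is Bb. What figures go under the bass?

no figures

Bb is the root of Bb major, so the chord is in root position.
A triad in root position is figured 5/3, conventionally abbreviated (no figures — root-position triad).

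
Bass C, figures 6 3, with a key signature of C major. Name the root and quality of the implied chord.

The figures 6 3 indicate a triad in first inversion.
In first inversion the root lies a sixth above the bass: a sixth above C in C major is A.
The chord tones are C, E, A, giving A minor.

A minor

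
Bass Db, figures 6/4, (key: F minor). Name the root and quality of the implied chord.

G diminished

The figures 6/4 indicate a triad in second inversion.
In second inversion the root lies a fourth above the bass: a fourth above Db in F minor is G.
The chord tones are Db, G, Bb, giving G diminished.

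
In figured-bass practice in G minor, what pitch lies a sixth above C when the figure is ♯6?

Counting 5 letter steps above C lands on A; in G minor, that letter is A.
The #6 figure raises it a semitone, giving A#.

A#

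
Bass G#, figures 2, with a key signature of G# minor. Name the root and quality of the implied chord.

A# half-diminished seventh

The figures 2 indicate a seventh chord in third inversion.
In third inversion the root lies a second above the bass: a second above G# in G# minor is A#.
The chord tones are G#, A#, C#, E, giving A# half-diminished seventh.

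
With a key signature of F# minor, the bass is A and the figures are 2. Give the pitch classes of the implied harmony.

The written figures 2 are shorthand for 6/4/2: the 6/4 are implied.
A second above A in this key is B.
A fourth above A in this key is D.
A sixth above A in this key is F#.
Together with the bass A, this spells B minor seventh in third inversion.

A, B, D, F#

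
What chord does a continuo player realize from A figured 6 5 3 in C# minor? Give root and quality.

The figures 6 5 3 indicate a seventh chord in first inversion.
In first inversion the root lies a sixth above the bass: a sixth above A in C# minor is F#.
The chord tones are A, C#, E, F#, giving F# minor seventh.

F# minor seventh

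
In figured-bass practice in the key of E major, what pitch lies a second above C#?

Counting 1 letter step above C# lands on D; in E major, that letter is D#.

D#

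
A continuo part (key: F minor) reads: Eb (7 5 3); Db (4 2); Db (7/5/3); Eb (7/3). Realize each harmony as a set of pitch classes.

Eb, G, Bb, Db | Db, Eb, G, Bb | Db, F, Ab, C | Eb, G, Bb, Db

Eb (7/5/3): Eb, G, Bb, Db.
Db (6/4/2): Db, Eb, G, Bb.
Db (7/5/3): Db, F, Ab, C.
Eb (7/5/3): Eb, G, Bb, Db.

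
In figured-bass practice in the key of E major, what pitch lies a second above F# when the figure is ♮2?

G

Counting 1 letter step above F# lands on G; in E major, that letter is G#.
The ♮2 figure makes it natural, giving G.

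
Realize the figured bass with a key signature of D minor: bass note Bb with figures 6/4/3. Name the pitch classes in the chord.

Bb, D, E, G

A third above Bb in this key is D.
A fourth above Bb in this key is E.
A sixth above Bb in this key is G.
Together with the bass Bb, this spells E half-diminished seventh in second inversion.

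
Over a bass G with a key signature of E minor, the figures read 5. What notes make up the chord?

G, B, D

The written figures 5 are shorthand for 5/3: the 3 is implied.
A third above G in this key is B.
A fifth above G in this key is D.
Together with the bass G, this spells G major in root position.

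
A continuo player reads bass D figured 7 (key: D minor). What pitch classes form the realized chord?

The written figures 7 are shorthand for 7/5/3: the 5/3 are implied.
A third above D in this key is F.
A fifth above D in this key is A.
A seventh above D in this key is C.
Together with the bass D, this spells D minor seventh in root position.

D, F, A, C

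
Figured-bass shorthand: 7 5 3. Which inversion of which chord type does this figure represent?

Intervals of 7/5/3 above the bass form a seventh chord; the bass is the root, so this is root position.

seventh chord, root position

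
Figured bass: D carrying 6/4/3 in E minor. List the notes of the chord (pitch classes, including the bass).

D, F#, G, B

A third above D in this key is F#.
A fourth above D in this key is G.
A sixth above D in this key is B.
Together with the bass D, this spells G major seventh in second inversion.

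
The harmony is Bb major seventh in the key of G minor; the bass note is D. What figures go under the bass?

6/5

D is the third of Bb major seventh, so the chord is in first inversion.
A seventh chord in first inversion is figured 6/5/3, conventionally abbreviated 6/5.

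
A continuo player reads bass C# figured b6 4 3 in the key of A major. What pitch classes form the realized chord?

C#, E, F#, Ab

A third above C# in this key is E.
A fourth above C# in this key is F#.
A sixth above C# in this key is A, lowered to Ab by the flat.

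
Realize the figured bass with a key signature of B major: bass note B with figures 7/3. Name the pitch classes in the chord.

The written figures 7/3 are shorthand for 7/5/3: the 5 is implied.
A third above B in this key is D#.
A fifth above B in this key is F#.
A seventh above B in this key is A#.
Together with the bass B, this spells B major seventh in root position.

B, D#, F#, A#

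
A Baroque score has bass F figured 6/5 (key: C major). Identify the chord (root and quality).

D minor seventh

The figures 6/5 indicate a seventh chord in first inversion.
In first inversion the root lies a sixth above the bass: a sixth above F in C major is D.
The chord tones are F, A, C, D, giving D minor seventh.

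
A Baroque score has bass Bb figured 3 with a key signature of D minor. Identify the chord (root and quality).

The figures 3 indicate a triad in root position.
In root position the bass is the root, so the root is Bb.
The chord tones are Bb, D, F, giving Bb major.

Bb major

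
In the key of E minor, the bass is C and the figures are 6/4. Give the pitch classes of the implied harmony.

C, F#, A

A fourth above C in this key is F#.
A sixth above C in this key is A.
Together with the bass C, this spells F# diminished in second inversion.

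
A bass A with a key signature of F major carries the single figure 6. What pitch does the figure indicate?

Counting 5 letter steps above A lands on F; in F major, that letter is F.

F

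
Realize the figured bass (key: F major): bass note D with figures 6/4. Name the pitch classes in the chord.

D, G, Bb

A fourth above D in this key is G.
A sixth above D in this key is Bb.
Together with the bass D, this spells G minor in second inversion.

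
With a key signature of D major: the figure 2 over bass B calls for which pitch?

Counting 1 letter step above B lands on C; in D major, that letter is C#.

C#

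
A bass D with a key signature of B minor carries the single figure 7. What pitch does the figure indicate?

Counting 6 letter steps above D lands on C; in B minor, that letter is C#.

C#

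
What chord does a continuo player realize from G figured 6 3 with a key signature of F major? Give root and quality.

E diminished

The figures 6 3 indicate a triad in first inversion.
In first inversion the root lies a sixth above the bass: a sixth above G in F major is E.
The chord tones are G, Bb, E, giving E diminished.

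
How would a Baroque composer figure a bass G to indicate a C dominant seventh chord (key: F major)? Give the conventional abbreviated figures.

4/3

G is the fifth of C dominant seventh, so the chord is in second inversion.
A seventh chord in second inversion is figured 6/4/3, conventionally abbreviated 4/3.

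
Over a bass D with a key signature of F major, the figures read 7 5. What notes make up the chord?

D, F, A, C

The written figures 7 5 are shorthand for 7/5/3: the 3 is implied.
A third above D in this key is F.
A fifth above D in this key is A.
A seventh above D in this key is C.
Together with the bass D, this spells D minor seventh in root position.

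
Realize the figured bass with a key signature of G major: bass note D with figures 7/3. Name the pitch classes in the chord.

The written figures 7/3 are shorthand for 7/5/3: the 5 is implied.
A third above D in this key is F#.
A fifth above D in this key is A.
A seventh above D in this key is C.
Together with the bass D, this spells D dominant seventh in root position.

D, F#, A, C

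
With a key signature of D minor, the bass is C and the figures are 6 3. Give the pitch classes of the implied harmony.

C, E, A

A third above C in this key is E.
A sixth above C in this key is A.
Together with the bass C, this spells A minor in first inversion.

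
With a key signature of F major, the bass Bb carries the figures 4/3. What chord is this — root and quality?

The figures 4/3 indicate a seventh chord in second inversion.
In second inversion the root lies a fourth above the bass: a fourth above Bb in F major is E.
The chord tones are Bb, D, E, G, giving E half-diminished seventh.

E half-diminished seventh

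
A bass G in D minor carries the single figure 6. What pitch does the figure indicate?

E

Counting 5 letter steps above G lands on E; in D minor, that letter is E.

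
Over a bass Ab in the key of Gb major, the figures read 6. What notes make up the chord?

Ab, Cb, F

The written figures 6 are shorthand for 6/3: the 3 is implied.
A third above Ab in this key is Cb.
A sixth above Ab in this key is F.
Together with the bass Ab, this spells F diminished in first inversion.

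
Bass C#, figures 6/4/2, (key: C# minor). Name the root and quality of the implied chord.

D# half-diminished seventh

The figures 6/4/2 indicate a seventh chord in third inversion.
In third inversion the root lies a second above the bass: a second above C# in C# minor is D#.
The chord tones are C#, D#, F#, A, giving D# half-diminished seventh.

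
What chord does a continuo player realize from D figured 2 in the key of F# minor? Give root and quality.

The figures 2 indicate a seventh chord in third inversion.
In third inversion the root lies a second above the bass: a second above D in F# minor is E.
The chord tones are D, E, G#, B, giving E dominant seventh.

E dominant seventh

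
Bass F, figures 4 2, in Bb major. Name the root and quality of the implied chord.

The figures 4 2 indicate a seventh chord in third inversion.
In third inversion the root lies a second above the bass: a second above F in Bb major is G.
The chord tones are F, G, Bb, D, giving G minor seventh.

G minor seventh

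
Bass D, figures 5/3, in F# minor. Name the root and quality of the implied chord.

D major

The figures 5/3 indicate a triad in root position.
In root position the bass is the root, so the root is D.
The chord tones are D, F#, A, giving D major.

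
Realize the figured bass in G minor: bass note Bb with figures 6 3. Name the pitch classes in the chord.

Bb, D, G

A third above Bb in this key is D.
A sixth above Bb in this key is G.
Together with the bass Bb, this spells G minor in first inversion.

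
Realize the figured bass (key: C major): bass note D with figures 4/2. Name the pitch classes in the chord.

The written figures 4/2 are shorthand for 6/4/2: the 6 is implied.
A second above D in this key is E.
A fourth above D in this key is G.
A sixth above D in this key is B.
Together with the bass D, this spells E minor seventh in third inversion.

D, E, G, B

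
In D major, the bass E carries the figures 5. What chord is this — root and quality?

E minor

The figures 5 indicate a triad in root position.
In root position the bass is the root, so the root is E.
The chord tones are E, G, B, giving E minor.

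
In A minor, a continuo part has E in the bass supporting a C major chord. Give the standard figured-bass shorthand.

E is the third of C major, so the chord is in first inversion.
A triad in first inversion is figured 6/3, conventionally abbreviated 6.

6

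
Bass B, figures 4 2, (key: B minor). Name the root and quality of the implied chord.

The figures 4 2 indicate a seventh chord in third inversion.
In third inversion the root lies a second above the bass: a second above B in B minor is C#.
The chord tones are B, C#, E, G, giving C# half-diminished seventh.

C# half-diminished seventh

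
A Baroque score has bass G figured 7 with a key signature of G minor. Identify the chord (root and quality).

The figures 7 indicate a seventh chord in root position.
In root position the bass is the root, so the root is G.
The chord tones are G, Bb, D, F, giving G minor seventh.

G minor seventh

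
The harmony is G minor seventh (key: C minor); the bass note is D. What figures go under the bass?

D is the fifth of G minor seventh, so the chord is in second inversion.
A seventh chord in second inversion is figured 6/4/3, conventionally abbreviated 4/3.

4/3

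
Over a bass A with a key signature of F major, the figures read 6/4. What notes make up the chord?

A, D, F

A fourth above A in this key is D.
A sixth above A in this key is F.
Together with the bass A, this spells D minor in second inversion.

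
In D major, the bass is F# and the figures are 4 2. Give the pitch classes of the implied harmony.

The written figures 4 2 are shorthand for 6/4/2: the 6 is implied.
A second above F# in this key is G.
A fourth above F# in this key is B.
A sixth above F# in this key is D.
Together with the bass F#, this spells G major seventh in third inversion.

F#, G, B, D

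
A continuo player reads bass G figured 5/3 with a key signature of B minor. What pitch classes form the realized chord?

G, B, D

A third above G in this key is B.
A fifth above G in this key is D.
Together with the bass G, this spells G major in root position.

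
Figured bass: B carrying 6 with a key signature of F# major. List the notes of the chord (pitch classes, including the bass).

The written figures 6 are shorthand for 6/3: the 3 is implied.
A third above B in this key is D#.
A sixth above B in this key is G#.
Together with the bass B, this spells G# minor in first inversion.

B, D#, G#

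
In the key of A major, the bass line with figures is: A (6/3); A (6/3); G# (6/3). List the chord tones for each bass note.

A, C#, F# | A, C#, F# | G#, B, E

A (6/3): A, C#, F#.
A (6/3): A, C#, F#.
G# (6/3): G#, B, E.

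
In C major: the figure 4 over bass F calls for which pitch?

Counting 3 letter steps above F lands on B; in C major, that letter is B.

B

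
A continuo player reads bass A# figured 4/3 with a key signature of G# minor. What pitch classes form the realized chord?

The written figures 4/3 are shorthand for 6/4/3: the 6 is implied.
A third above A# in this key is C#.
A fourth above A# in this key is D#.
A sixth above A# in this key is F#.
Together with the bass A#, this spells D# minor seventh in second inversion.

A#, C#, D#, F#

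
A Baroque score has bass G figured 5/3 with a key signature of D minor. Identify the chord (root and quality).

The figures 5/3 indicate a triad in root position.
In root position the bass is the root, so the root is G.
The chord tones are G, Bb, D, giving G minor.

G minor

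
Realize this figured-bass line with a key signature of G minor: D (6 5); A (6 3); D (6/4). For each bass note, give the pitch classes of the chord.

D, F, A, Bb | A, C, F | D, G, Bb

D (6/5/3): D, F, A, Bb.
A (6/3): A, C, F.
D (6/4): D, G, Bb.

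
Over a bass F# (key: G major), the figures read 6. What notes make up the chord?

The written figures 6 are shorthand for 6/3: the 3 is implied.
A third above F# in this key is A.
A sixth above F# in this key is D.
Together with the bass F#, this spells D major in first inversion.

F#, A, D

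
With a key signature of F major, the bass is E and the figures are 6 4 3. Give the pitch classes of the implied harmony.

A third above E in this key is G.
A fourth above E in this key is A.
A sixth above E in this key is C.
Together with the bass E, this spells A minor seventh in second inversion.

E, G, A, C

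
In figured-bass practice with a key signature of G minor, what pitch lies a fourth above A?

Counting 3 letter steps above A lands on D; in G minor, that letter is D.

D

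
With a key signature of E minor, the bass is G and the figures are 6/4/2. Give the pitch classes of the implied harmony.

G, A, C, E

A second above G in this key is A.
A fourth above G in this key is C.
A sixth above G in this key is E.
Together with the bass G, this spells A minor seventh in third inversion.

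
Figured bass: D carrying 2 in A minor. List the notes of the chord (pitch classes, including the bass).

D, E, G, B

The written figures 2 are shorthand for 6/4/2: the 6/4 are implied.
A second above D in this key is E.
A fourth above D in this key is G.
A sixth above D in this key is B.
Together with the bass D, this spells E minor seventh in third inversion.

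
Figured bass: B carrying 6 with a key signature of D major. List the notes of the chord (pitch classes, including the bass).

The written figures 6 are shorthand for 6/3: the 3 is implied.
A third above B in this key is D.
A sixth above B in this key is G.
Together with the bass B, this spells G major in first inversion.

B, D, G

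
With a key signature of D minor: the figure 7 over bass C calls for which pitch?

Counting 6 letter steps above C lands on B; in D minor, that letter is Bb.

Bb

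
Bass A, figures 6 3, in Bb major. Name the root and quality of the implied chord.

The figures 6 3 indicate a triad in first inversion.
In first inversion the root lies a sixth above the bass: a sixth above A in Bb major is F.
The chord tones are A, C, F, giving F major.

F major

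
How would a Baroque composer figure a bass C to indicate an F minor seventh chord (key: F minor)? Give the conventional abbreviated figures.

C is the fifth of F minor seventh, so the chord is in second inversion.
A seventh chord in second inversion is figured 6/4/3, conventionally abbreviated 4/3.

4/3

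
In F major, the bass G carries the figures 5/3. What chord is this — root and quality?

The figures 5/3 indicate a triad in root position.
In root position the bass is the root, so the root is G.
The chord tones are G, Bb, D, giving G minor.

G minor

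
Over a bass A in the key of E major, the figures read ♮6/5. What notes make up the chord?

A, C#, E, F

The written figures ♮6/5 are shorthand for 6/5/3: the 3 is implied.
A third above A in this key is C#.
A fifth above A in this key is E.
A sixth above A in this key is F#, made natural (F) by the ♮ figure.
Together with the bass A, this spells F augmented major seventh in first inversion.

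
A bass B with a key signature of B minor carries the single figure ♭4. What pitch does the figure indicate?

Eb

Counting 3 letter steps above B lands on E; in B minor, that letter is E.
The b4 figure lowers it a semitone, giving Eb.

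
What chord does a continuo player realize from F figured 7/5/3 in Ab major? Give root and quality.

The figures 7/5/3 indicate a seventh chord in root position.
In root position the bass is the root, so the root is F.
The chord tones are F, Ab, C, Eb, giving F minor seventh.

F minor seventh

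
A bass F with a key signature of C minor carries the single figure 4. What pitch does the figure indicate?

Counting 3 letter steps above F lands on B; in C minor, that letter is Bb.

Bb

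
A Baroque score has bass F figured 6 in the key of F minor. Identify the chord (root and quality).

Db major

The figures 6 indicate a triad in first inversion.
In first inversion the root lies a sixth above the bass: a sixth above F in F minor is Db.
The chord tones are F, Ab, Db, giving Db major.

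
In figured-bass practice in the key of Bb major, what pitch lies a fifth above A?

Counting 4 letter steps above A lands on E; in Bb major, that letter is Eb.

Eb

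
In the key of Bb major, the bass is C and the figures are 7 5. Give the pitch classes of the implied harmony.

C, Eb, G, Bb

The written figures 7 5 are shorthand for 7/5/3: the 3 is implied.
A third above C in this key is Eb.
A fifth above C in this key is G.
A seventh above C in this key is Bb.
Together with the bass C, this spells C minor seventh in root position.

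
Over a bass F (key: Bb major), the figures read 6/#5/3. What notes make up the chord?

A third above F in this key is A.
A fifth above F in this key is C, raised to C# by the sharp.
A sixth above F in this key is D.
Together with the bass F, this spells D minor-major seventh in first inversion.

F, A, C#, D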